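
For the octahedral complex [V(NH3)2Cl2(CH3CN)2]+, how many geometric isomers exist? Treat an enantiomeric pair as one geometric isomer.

5

In an octahedral complex each vertex has one trans partner and four cis neighbours.
Systematic placement gives 5 geometric isomers: NH3 trans, Cl trans, CH3CN trans; NH3 cis, Cl cis, CH3CN trans; NH3 trans, Cl cis, CH3CN cis; NH3 cis, Cl cis, CH3CN cis (chiral); NH3 cis, Cl trans, CH3CN cis.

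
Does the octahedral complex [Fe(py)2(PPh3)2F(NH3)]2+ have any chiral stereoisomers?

yes

There are 6 geometric isomers: py trans, PPh3 trans; py cis, PPh3 cis (3 arrangements, 2 chiral); py trans, PPh3 cis; py cis, PPh3 trans.
Of these, 2 lack any improper symmetry element and so occur as enantiomeric pairs, giving 6 + 2 = 8 stereoisomers in total.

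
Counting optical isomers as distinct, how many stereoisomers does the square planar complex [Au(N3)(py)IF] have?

A square has two trans pairs of vertices; adjacent vertices are cis.
Systematic placement gives 3 geometric isomers: (F/N3 trans, I/py trans); (F/py trans, I/N3 trans); (F/I trans, N3/py trans).
Each arrangement has an internal mirror plane or centre of symmetry, so none is chiral.

3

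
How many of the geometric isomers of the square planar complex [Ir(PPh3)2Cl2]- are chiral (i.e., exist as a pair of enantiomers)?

0

A square has two trans pairs of vertices; adjacent vertices are cis.
There are 2 geometric isomers: PPh3 cis; PPh3 trans.
Each arrangement has an internal mirror plane or centre of symmetry, so none is chiral.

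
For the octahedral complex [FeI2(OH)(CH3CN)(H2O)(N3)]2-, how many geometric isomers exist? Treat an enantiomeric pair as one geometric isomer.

9

An octahedron has six vertices in three trans pairs; every non-trans pair is cis.
Exhaustive case analysis gives 9 geometric isomers.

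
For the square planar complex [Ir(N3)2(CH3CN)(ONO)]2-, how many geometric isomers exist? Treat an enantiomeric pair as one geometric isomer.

2

A square has two trans pairs of vertices; adjacent vertices are cis.
The distinct arrangements are (2 in all): N3 cis; N3 trans.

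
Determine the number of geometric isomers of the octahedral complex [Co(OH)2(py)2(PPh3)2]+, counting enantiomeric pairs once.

5

There are 5 geometric isomers: OH trans, py trans, PPh3 trans; OH trans, py cis, PPh3 cis; OH cis, py trans, PPh3 cis; OH cis, py cis, PPh3 cis (chiral); OH cis, py cis, PPh3 trans.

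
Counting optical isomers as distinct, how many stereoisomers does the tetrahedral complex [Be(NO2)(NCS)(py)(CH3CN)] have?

2

All four vertices of a tetrahedron are equivalent and mutually adjacent, so cis/trans isomerism cannot arise.
Only one geometric arrangement is possible; it has no improper symmetry element, so it exists as a pair of enantiomers (2 stereoisomers).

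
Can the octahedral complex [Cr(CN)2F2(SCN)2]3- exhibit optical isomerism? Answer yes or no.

yes

The six octahedral sites form three mutually perpendicular trans pairs.
Working through the distinct placements yields 5 geometric isomers: CN trans, F trans, SCN trans; CN trans, F cis, SCN cis; CN cis, F cis, SCN trans; CN cis, F cis, SCN cis (chiral); CN cis, F trans, SCN cis.
One of these lacks any improper symmetry element and so occurs as an enantiomeric pair, giving 5 + 1 = 6 stereoisomers in total.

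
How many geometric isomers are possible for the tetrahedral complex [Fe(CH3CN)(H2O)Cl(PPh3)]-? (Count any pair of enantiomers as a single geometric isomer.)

1

In a tetrahedral complex all four positions are equivalent and every pair of ligands is adjacent — there is no cis/trans distinction.
Only one geometric arrangement is possible; it has no improper symmetry element, so it exists as a pair of enantiomers (2 stereoisomers).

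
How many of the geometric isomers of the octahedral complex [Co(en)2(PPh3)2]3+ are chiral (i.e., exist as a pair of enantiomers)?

In an octahedral complex each vertex has one trans partner and four cis neighbours.
Each en is bidentate and must span two cis positions.
Systematic placement gives 2 geometric isomers: PPh3 trans; PPh3 cis (chiral).
One of these lacks any improper symmetry element and so occurs as an enantiomeric pair, giving 2 + 1 = 3 stereoisomers in total.

1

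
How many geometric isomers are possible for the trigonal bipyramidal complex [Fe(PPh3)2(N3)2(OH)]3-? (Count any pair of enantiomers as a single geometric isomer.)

5

Placing the ligands in turn and identifying arrangements related by rotation or reflection leaves 5 distinct geometric isomers.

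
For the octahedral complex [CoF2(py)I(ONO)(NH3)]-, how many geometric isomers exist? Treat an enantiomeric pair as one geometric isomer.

An octahedron has six vertices in three trans pairs; every non-trans pair is cis.
Systematic enumeration (placing each ligand type in turn and discarding arrangements equivalent by rotation or reflection) gives 9 geometric isomers.

9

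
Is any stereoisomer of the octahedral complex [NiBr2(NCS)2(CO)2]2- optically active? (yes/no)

An octahedron has six vertices in three trans pairs; every non-trans pair is cis.
Systematic placement gives 5 geometric isomers: Br trans, NCS trans, CO trans; Br trans, NCS cis, CO cis; Br cis, NCS trans, CO cis; Br cis, NCS cis, CO cis (chiral); Br cis, NCS cis, CO trans.
One of these lacks any improper symmetry element and so occurs as an enantiomeric pair, giving 5 + 1 = 6 stereoisomers in total.

yes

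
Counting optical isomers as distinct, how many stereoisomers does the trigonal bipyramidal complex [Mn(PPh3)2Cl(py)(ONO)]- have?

In a trigonal bipyramid the two axial positions differ from the three equatorial ones.
Placing the ligands in turn and identifying arrangements related by rotation or reflection leaves 7 distinct geometric isomers.
Of these, 3 lack any improper symmetry element and so occur as enantiomeric pairs, giving 7 + 3 = 10 stereoisomers in total.

10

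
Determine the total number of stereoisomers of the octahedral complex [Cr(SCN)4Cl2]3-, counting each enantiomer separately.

In an octahedral complex each vertex has one trans partner and four cis neighbours.
Working through the distinct placements yields 2 geometric isomers: Cl trans; Cl cis.
Each arrangement has an internal mirror plane or centre of symmetry, so none is chiral.

2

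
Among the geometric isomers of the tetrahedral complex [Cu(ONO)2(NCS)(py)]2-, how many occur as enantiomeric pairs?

In a tetrahedral complex all four positions are equivalent and every pair of ligands is adjacent — there is no cis/trans distinction.
Only one geometric arrangement is possible.

0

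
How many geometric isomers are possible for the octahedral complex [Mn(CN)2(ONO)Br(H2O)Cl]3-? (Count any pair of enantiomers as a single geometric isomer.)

An octahedron has six vertices in three trans pairs; every non-trans pair is cis.
Placing the ligands in turn and identifying arrangements related by rotation or reflection leaves 9 distinct geometric isomers.

9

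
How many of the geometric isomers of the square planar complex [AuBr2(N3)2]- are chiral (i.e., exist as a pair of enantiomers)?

0

The distinct arrangements are (2 in all): Br cis; Br trans.
Each arrangement has an internal mirror plane or centre of symmetry, so none is chiral.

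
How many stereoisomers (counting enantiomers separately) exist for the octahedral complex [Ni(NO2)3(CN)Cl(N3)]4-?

An octahedron has six vertices in three trans pairs; every non-trans pair is cis.
Working through the distinct placements yields 4 geometric isomers: NO2 mer (3 arrangements); NO2 fac (chiral).
One of these lacks any improper symmetry element and so occurs as an enantiomeric pair, giving 4 + 1 = 5 stereoisomers in total.

5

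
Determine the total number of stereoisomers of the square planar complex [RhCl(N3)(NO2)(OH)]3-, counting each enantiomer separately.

A square has two trans pairs of vertices; adjacent vertices are cis.
Systematic placement gives 3 geometric isomers: (Cl/NO2 trans, N3/OH trans); (Cl/OH trans, N3/NO2 trans); (Cl/N3 trans, NO2/OH trans).
Each arrangement has an internal mirror plane or centre of symmetry, so none is chiral.

3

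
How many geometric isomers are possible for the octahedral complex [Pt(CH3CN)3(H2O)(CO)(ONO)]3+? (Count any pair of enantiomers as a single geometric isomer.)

Working through the distinct placements yields 4 geometric isomers: CH3CN mer (3 arrangements); CH3CN fac (chiral).

4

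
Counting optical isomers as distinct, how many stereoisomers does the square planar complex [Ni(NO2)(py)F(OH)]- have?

3

A square has two trans pairs of vertices; adjacent vertices are cis.
Systematic placement gives 3 geometric isomers: (F/OH trans, NO2/py trans); (F/py trans, NO2/OH trans); (F/NO2 trans, OH/py trans).
Each arrangement has an internal mirror plane or centre of symmetry, so none is chiral.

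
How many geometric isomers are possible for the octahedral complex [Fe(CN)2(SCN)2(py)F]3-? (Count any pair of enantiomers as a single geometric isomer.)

6

An octahedron has six vertices in three trans pairs; every non-trans pair is cis.
There are 6 geometric isomers: CN trans, SCN cis; CN trans, SCN trans; CN cis, SCN cis (3 arrangements, 2 chiral); CN cis, SCN trans.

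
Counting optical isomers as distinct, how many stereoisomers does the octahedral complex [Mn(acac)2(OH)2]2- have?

3

Each acac is bidentate and must span two cis positions.
Working through the distinct placements yields 2 geometric isomers: OH trans; OH cis (chiral).
One of these lacks any improper symmetry element and so occurs as an enantiomeric pair, giving 2 + 1 = 3 stereoisomers in total.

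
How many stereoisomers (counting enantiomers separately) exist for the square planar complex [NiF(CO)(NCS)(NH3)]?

A square has two trans pairs of vertices; adjacent vertices are cis.
Systematic placement gives 3 geometric isomers: (CO/NCS trans, F/NH3 trans); (CO/NH3 trans, F/NCS trans); (CO/F trans, NCS/NH3 trans).
Each arrangement has an internal mirror plane or centre of symmetry, so none is chiral.

3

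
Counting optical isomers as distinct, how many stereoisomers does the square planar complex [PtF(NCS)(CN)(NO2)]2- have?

3

In a square planar complex each vertex has one trans partner and two cis neighbours.
There are 3 geometric isomers: (CN/NCS trans, F/NO2 trans); (CN/NO2 trans, F/NCS trans); (CN/F trans, NCS/NO2 trans).
Each arrangement has an internal mirror plane or centre of symmetry, so none is chiral.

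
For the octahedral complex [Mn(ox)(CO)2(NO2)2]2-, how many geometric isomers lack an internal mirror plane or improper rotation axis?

An octahedron has six vertices in three trans pairs; every non-trans pair is cis.
Each ox is bidentate and must span two cis positions.
Working through the distinct placements yields 3 geometric isomers: CO trans, NO2 cis; CO cis, NO2 cis (chiral); CO cis, NO2 trans.
One of these lacks any improper symmetry element and so occurs as an enantiomeric pair, giving 3 + 1 = 4 stereoisomers in total.

1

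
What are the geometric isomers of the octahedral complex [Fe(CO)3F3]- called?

fac and mer

An octahedron has six vertices in three trans pairs; every non-trans pair is cis.
Systematic placement gives 2 geometric isomers: CO mer; CO fac.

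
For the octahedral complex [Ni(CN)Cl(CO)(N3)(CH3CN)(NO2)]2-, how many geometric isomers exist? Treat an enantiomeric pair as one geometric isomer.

In an octahedral complex each vertex has one trans partner and four cis neighbours.
Systematic enumeration (placing each ligand type in turn and discarding arrangements equivalent by rotation or reflection) gives 15 geometric isomers.

15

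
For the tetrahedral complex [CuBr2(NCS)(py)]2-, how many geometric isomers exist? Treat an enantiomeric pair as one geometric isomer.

1

All four vertices of a tetrahedron are equivalent and mutually adjacent, so cis/trans isomerism cannot arise.
Only one geometric arrangement is possible.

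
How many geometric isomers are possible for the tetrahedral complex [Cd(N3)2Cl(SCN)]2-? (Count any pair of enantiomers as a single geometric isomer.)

1

In a tetrahedral complex all four positions are equivalent and every pair of ligands is adjacent — there is no cis/trans distinction.
Only one geometric arrangement is possible.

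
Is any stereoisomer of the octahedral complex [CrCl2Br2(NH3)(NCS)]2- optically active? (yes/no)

The six octahedral sites form three mutually perpendicular trans pairs.
Systematic placement gives 6 geometric isomers: Cl trans, Br trans; Cl cis, Br trans; Cl cis, Br cis (3 arrangements, 2 chiral); Cl trans, Br cis.
Of these, 2 lack any improper symmetry element and so occur as enantiomeric pairs, giving 6 + 2 = 8 stereoisomers in total.

yes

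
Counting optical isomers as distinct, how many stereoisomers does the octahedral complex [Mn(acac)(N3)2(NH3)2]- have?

Each acac is bidentate and must span two cis positions.
The distinct arrangements are (3 in all): N3 trans, NH3 cis; N3 cis, NH3 cis (chiral); N3 cis, NH3 trans.
One of these lacks any improper symmetry element and so occurs as an enantiomeric pair, giving 3 + 1 = 4 stereoisomers in total.

4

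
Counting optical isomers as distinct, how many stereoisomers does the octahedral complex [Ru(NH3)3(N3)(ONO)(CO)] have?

5

The six octahedral sites form three mutually perpendicular trans pairs.
There are 4 geometric isomers: NH3 mer (3 arrangements); NH3 fac (chiral).
One of these lacks any improper symmetry element and so occurs as an enantiomeric pair, giving 4 + 1 = 5 stereoisomers in total.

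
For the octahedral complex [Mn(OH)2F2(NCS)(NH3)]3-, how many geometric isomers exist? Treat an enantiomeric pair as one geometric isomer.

The six octahedral sites form three mutually perpendicular trans pairs.
Working through the distinct placements yields 6 geometric isomers: OH trans, F trans; OH cis, F trans; OH trans, F cis; OH cis, F cis (3 arrangements, 2 chiral).

6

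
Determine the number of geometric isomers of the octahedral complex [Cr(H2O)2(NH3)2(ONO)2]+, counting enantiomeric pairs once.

In an octahedral complex each vertex has one trans partner and four cis neighbours.
There are 5 geometric isomers: H2O trans, NH3 trans, ONO trans; H2O trans, NH3 cis, ONO cis; H2O cis, NH3 cis, ONO trans; H2O cis, NH3 cis, ONO cis (chiral); H2O cis, NH3 trans, ONO cis.

5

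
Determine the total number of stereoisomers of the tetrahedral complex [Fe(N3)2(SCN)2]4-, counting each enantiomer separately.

1

All four vertices of a tetrahedron are equivalent and mutually adjacent, so cis/trans isomerism cannot arise.
Only one geometric arrangement is possible.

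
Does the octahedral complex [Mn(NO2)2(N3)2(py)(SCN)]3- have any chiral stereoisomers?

yes

The six octahedral sites form three mutually perpendicular trans pairs.
Systematic placement gives 6 geometric isomers: NO2 trans, N3 trans; NO2 cis, N3 trans; NO2 cis, N3 cis (3 arrangements, 2 chiral); NO2 trans, N3 cis.
Of these, 2 lack any improper symmetry element and so occur as enantiomeric pairs, giving 6 + 2 = 8 stereoisomers in total.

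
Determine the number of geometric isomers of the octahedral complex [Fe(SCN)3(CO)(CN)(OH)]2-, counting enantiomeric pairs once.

4

In an octahedral complex each vertex has one trans partner and four cis neighbours.
Working through the distinct placements yields 4 geometric isomers: SCN mer (3 arrangements); SCN fac (chiral).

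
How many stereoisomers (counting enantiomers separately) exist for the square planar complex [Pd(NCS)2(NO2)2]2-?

2

Working through the distinct placements yields 2 geometric isomers: NCS cis; NCS trans.
Each arrangement has an internal mirror plane or centre of symmetry, so none is chiral.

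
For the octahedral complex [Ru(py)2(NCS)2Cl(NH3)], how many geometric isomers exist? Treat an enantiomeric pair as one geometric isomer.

6

In an octahedral complex each vertex has one trans partner and four cis neighbours.
Systematic placement gives 6 geometric isomers: py trans, NCS cis; py cis, NCS cis (3 arrangements, 2 chiral); py trans, NCS trans; py cis, NCS trans.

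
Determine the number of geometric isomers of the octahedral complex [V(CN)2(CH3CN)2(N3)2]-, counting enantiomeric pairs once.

5

An octahedron has six vertices in three trans pairs; every non-trans pair is cis.
The distinct arrangements are (5 in all): CN trans, CH3CN trans, N3 trans; CN cis, CH3CN trans, N3 cis; CN cis, CH3CN cis, N3 trans; CN cis, CH3CN cis, N3 cis (chiral); CN trans, CH3CN cis, N3 cis.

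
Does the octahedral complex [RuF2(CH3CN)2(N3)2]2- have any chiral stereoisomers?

yes

In an octahedral complex each vertex has one trans partner and four cis neighbours.
The distinct arrangements are (5 in all): F trans, CH3CN trans, N3 trans; F cis, CH3CN trans, N3 cis; F cis, CH3CN cis, N3 trans; F cis, CH3CN cis, N3 cis (chiral); F trans, CH3CN cis, N3 cis.
One of these lacks any improper symmetry element and so occurs as an enantiomeric pair, giving 5 + 1 = 6 stereoisomers in total.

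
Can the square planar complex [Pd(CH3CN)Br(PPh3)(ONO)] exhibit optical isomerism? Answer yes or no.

Systematic placement gives 3 geometric isomers: (Br/ONO trans, CH3CN/PPh3 trans); (Br/PPh3 trans, CH3CN/ONO trans); (Br/CH3CN trans, ONO/PPh3 trans).
Each arrangement has an internal mirror plane or centre of symmetry, so none is chiral.

no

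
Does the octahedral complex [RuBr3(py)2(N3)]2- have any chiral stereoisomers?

no

In an octahedral complex each vertex has one trans partner and four cis neighbours.
The distinct arrangements are (3 in all): Br mer, py trans; Br mer, py cis; Br fac, py cis.
Each arrangement has an internal mirror plane or centre of symmetry, so none is chiral.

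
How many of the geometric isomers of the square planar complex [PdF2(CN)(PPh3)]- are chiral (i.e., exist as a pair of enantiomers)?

The distinct arrangements are (2 in all): F cis; F trans.
Each arrangement has an internal mirror plane or centre of symmetry, so none is chiral.

0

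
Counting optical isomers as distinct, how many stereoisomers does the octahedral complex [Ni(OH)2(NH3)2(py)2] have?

6

The six octahedral sites form three mutually perpendicular trans pairs.
Working through the distinct placements yields 5 geometric isomers: OH trans, NH3 trans, py trans; OH cis, NH3 trans, py cis; OH cis, NH3 cis, py trans; OH cis, NH3 cis, py cis (chiral); OH trans, NH3 cis, py cis.
One of these lacks any improper symmetry element and so occurs as an enantiomeric pair, giving 5 + 1 = 6 stereoisomers in total.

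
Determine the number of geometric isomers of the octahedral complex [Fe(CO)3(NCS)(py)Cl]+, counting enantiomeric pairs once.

The distinct arrangements are (4 in all): CO mer (3 arrangements); CO fac (chiral).

4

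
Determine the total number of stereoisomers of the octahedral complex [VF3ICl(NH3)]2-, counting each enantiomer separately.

5

In an octahedral complex each vertex has one trans partner and four cis neighbours.
Systematic placement gives 4 geometric isomers: F mer (3 arrangements); F fac (chiral).
One of these lacks any improper symmetry element and so occurs as an enantiomeric pair, giving 4 + 1 = 5 stereoisomers in total.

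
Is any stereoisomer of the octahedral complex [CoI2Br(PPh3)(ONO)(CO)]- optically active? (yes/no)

An octahedron has six vertices in three trans pairs; every non-trans pair is cis.
Systematic enumeration (placing each ligand type in turn and discarding arrangements equivalent by rotation or reflection) gives 9 geometric isomers.
Of these, 6 lack any improper symmetry element and so occur as enantiomeric pairs, giving 9 + 6 = 15 stereoisomers in total.

yes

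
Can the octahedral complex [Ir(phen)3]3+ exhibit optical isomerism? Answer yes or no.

An octahedron has six vertices in three trans pairs; every non-trans pair is cis.
Each phen is bidentate and must span two cis positions.
Only one geometric arrangement is possible; it has no improper symmetry element, so it exists as a pair of enantiomers (2 stereoisomers).

yes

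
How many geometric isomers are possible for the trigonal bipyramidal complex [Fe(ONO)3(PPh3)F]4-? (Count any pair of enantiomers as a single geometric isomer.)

A trigonal bipyramid has two axial and three equatorial sites, which are chemically inequivalent.
Systematic placement gives 4 geometric isomers: PPh3 equatorial, F axial; PPh3 axial, F axial; PPh3 equatorial, F equatorial; PPh3 axial, F equatorial.

4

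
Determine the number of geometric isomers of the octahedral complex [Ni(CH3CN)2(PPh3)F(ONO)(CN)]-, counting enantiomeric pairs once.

9

The six octahedral sites form three mutually perpendicular trans pairs.
Systematic enumeration (placing each ligand type in turn and discarding arrangements equivalent by rotation or reflection) gives 9 geometric isomers.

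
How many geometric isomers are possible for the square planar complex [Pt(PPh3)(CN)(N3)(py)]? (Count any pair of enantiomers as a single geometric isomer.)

3

Working through the distinct placements yields 3 geometric isomers: (CN/PPh3 trans, N3/py trans); (CN/py trans, N3/PPh3 trans); (CN/N3 trans, PPh3/py trans).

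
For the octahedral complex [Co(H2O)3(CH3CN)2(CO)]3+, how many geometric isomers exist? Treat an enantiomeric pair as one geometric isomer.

There are 3 geometric isomers: H2O mer, CH3CN trans; H2O mer, CH3CN cis; H2O fac, CH3CN cis.

3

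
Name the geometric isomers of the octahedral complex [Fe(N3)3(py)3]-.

fac and mer

The six octahedral sites form three mutually perpendicular trans pairs.
The distinct arrangements are (2 in all): N3 mer; N3 fac.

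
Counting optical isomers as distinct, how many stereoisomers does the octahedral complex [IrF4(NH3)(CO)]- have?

The six octahedral sites form three mutually perpendicular trans pairs.
Working through the distinct placements yields 2 geometric isomers: NH3 and CO mutually cis; NH3 and CO mutually trans.
Each arrangement has an internal mirror plane or centre of symmetry, so none is chiral.

2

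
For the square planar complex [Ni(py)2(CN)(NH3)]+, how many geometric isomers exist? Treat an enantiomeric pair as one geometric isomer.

In a square planar complex each vertex has one trans partner and two cis neighbours.
The distinct arrangements are (2 in all): py cis; py trans.

2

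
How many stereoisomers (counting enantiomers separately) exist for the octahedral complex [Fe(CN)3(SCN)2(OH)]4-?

3

An octahedron has six vertices in three trans pairs; every non-trans pair is cis.
The distinct arrangements are (3 in all): CN mer, SCN trans; CN mer, SCN cis; CN fac, SCN cis.
Each arrangement has an internal mirror plane or centre of symmetry, so none is chiral.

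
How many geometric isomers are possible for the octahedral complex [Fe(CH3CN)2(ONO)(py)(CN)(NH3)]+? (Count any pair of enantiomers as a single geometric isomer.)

9

Systematic enumeration (placing each ligand type in turn and discarding arrangements equivalent by rotation or reflection) gives 9 geometric isomers.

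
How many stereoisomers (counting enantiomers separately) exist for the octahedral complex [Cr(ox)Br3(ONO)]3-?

The six octahedral sites form three mutually perpendicular trans pairs.
Each ox is bidentate and must span two cis positions.
There are 2 geometric isomers: Br mer; Br fac.
Each arrangement has an internal mirror plane or centre of symmetry, so none is chiral.

2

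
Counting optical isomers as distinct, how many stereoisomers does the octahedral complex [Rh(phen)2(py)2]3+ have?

3

In an octahedral complex each vertex has one trans partner and four cis neighbours.
Each phen is bidentate and must span two cis positions.
There are 2 geometric isomers: py trans; py cis (chiral).
One of these lacks any improper symmetry element and so occurs as an enantiomeric pair, giving 2 + 1 = 3 stereoisomers in total.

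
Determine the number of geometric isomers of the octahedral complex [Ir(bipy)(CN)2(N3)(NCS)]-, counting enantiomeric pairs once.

4

An octahedron has six vertices in three trans pairs; every non-trans pair is cis.
Each bipy is bidentate and must span two cis positions.
Working through the distinct placements yields 4 geometric isomers: CN trans; CN cis (3 arrangements, 2 chiral).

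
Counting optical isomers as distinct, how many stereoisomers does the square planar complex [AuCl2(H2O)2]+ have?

A square has two trans pairs of vertices; adjacent vertices are cis.
There are 2 geometric isomers: Cl cis; Cl trans.
Each arrangement has an internal mirror plane or centre of symmetry, so none is chiral.

2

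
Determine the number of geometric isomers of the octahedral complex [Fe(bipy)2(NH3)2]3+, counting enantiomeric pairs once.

The six octahedral sites form three mutually perpendicular trans pairs.
Each bipy is bidentate and must span two cis positions.
Systematic placement gives 2 geometric isomers: NH3 trans; NH3 cis (chiral).

2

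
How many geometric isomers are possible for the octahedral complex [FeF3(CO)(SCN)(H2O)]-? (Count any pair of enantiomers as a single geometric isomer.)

4

In an octahedral complex each vertex has one trans partner and four cis neighbours.
Working through the distinct placements yields 4 geometric isomers: F mer (3 arrangements); F fac (chiral).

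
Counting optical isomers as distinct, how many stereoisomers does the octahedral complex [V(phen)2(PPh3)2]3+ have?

3

Each phen is bidentate and must span two cis positions.
There are 2 geometric isomers: PPh3 trans; PPh3 cis (chiral).
One of these lacks any improper symmetry element and so occurs as an enantiomeric pair, giving 2 + 1 = 3 stereoisomers in total.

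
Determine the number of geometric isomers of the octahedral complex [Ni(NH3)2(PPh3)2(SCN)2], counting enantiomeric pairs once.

5

In an octahedral complex each vertex has one trans partner and four cis neighbours.
Systematic placement gives 5 geometric isomers: NH3 trans, PPh3 trans, SCN trans; NH3 trans, PPh3 cis, SCN cis; NH3 cis, PPh3 cis, SCN trans; NH3 cis, PPh3 cis, SCN cis (chiral); NH3 cis, PPh3 trans, SCN cis.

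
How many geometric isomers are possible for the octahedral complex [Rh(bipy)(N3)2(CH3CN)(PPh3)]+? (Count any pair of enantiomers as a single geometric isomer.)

An octahedron has six vertices in three trans pairs; every non-trans pair is cis.
Each bipy is bidentate and must span two cis positions.
The distinct arrangements are (4 in all): N3 cis (3 arrangements, 2 chiral); N3 trans.

4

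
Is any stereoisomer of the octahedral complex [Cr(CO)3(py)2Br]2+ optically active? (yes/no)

no

There are 3 geometric isomers: CO mer, py trans; CO fac, py cis; CO mer, py cis.
Each arrangement has an internal mirror plane or centre of symmetry, so none is chiral.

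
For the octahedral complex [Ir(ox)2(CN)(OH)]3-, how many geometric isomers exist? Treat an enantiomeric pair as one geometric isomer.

The six octahedral sites form three mutually perpendicular trans pairs.
Each ox is bidentate and must span two cis positions.
Systematic placement gives 2 geometric isomers: CN and OH mutually trans; CN and OH mutually cis (chiral).

2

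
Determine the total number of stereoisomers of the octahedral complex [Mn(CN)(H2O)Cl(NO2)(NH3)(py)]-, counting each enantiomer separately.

30

The six octahedral sites form three mutually perpendicular trans pairs.
Placing the ligands in turn and identifying arrangements related by rotation or reflection leaves 15 distinct geometric isomers.
Of these, 15 lack any improper symmetry element and so occur as enantiomeric pairs, giving 15 + 15 = 30 stereoisomers in total.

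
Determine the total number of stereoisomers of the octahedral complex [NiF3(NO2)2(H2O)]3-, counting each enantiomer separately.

The six octahedral sites form three mutually perpendicular trans pairs.
There are 3 geometric isomers: F mer, NO2 trans; F mer, NO2 cis; F fac, NO2 cis.
Each arrangement has an internal mirror plane or centre of symmetry, so none is chiral.

3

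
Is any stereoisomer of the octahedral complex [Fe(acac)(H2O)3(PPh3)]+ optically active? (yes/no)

Each acac is bidentate and must span two cis positions.
Systematic placement gives 2 geometric isomers: H2O mer; H2O fac.
Each arrangement has an internal mirror plane or centre of symmetry, so none is chiral.

no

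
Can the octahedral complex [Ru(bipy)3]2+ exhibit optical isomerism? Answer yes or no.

The six octahedral sites form three mutually perpendicular trans pairs.
Each bipy is bidentate and must span two cis positions.
Only one geometric arrangement is possible; it has no improper symmetry element, so it exists as a pair of enantiomers (2 stereoisomers).

yes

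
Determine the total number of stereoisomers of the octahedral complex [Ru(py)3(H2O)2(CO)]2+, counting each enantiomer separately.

3

Systematic placement gives 3 geometric isomers: py mer, H2O cis; py mer, H2O trans; py fac, H2O cis.
Each arrangement has an internal mirror plane or centre of symmetry, so none is chiral.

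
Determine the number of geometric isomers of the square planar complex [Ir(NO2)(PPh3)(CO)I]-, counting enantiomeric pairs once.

In a square planar complex each vertex has one trans partner and two cis neighbours.
The distinct arrangements are (3 in all): (CO/NO2 trans, I/PPh3 trans); (CO/PPh3 trans, I/NO2 trans); (CO/I trans, NO2/PPh3 trans).

3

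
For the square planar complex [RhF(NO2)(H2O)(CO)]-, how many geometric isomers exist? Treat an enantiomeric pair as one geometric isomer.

A square has two trans pairs of vertices; adjacent vertices are cis.
Working through the distinct placements yields 3 geometric isomers: (CO/H2O trans, F/NO2 trans); (CO/NO2 trans, F/H2O trans); (CO/F trans, H2O/NO2 trans).

3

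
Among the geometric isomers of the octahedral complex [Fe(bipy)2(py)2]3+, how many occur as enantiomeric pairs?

The six octahedral sites form three mutually perpendicular trans pairs.
Each bipy is bidentate and must span two cis positions.
There are 2 geometric isomers: py trans; py cis (chiral).
One of these lacks any improper symmetry element and so occurs as an enantiomeric pair, giving 2 + 1 = 3 stereoisomers in total.

1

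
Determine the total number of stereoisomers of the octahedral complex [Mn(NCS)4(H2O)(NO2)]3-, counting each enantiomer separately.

An octahedron has six vertices in three trans pairs; every non-trans pair is cis.
Working through the distinct placements yields 2 geometric isomers: H2O and NO2 mutually cis; H2O and NO2 mutually trans.
Each arrangement has an internal mirror plane or centre of symmetry, so none is chiral.

2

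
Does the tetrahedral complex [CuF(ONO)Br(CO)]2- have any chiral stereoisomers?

yes

Only one geometric arrangement is possible; it has no improper symmetry element, so it exists as a pair of enantiomers (2 stereoisomers).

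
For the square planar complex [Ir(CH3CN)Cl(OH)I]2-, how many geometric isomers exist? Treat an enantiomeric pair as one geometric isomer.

3

Working through the distinct placements yields 3 geometric isomers: (CH3CN/I trans, Cl/OH trans); (CH3CN/OH trans, Cl/I trans); (CH3CN/Cl trans, I/OH trans).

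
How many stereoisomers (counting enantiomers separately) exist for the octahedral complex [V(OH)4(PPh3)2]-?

2

The distinct arrangements are (2 in all): PPh3 trans; PPh3 cis.
Each arrangement has an internal mirror plane or centre of symmetry, so none is chiral.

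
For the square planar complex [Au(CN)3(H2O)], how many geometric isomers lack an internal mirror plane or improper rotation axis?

A square has two trans pairs of vertices; adjacent vertices are cis.
Only one geometric arrangement is possible.

0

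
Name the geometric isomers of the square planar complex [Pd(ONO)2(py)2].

A square has two trans pairs of vertices; adjacent vertices are cis.
Systematic placement gives 2 geometric isomers: ONO cis; ONO trans.

cis and trans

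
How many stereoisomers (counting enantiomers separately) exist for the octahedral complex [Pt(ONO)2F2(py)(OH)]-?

8

In an octahedral complex each vertex has one trans partner and four cis neighbours.
Working through the distinct placements yields 6 geometric isomers: ONO cis, F trans; ONO trans, F trans; ONO cis, F cis (3 arrangements, 2 chiral); ONO trans, F cis.
Of these, 2 lack any improper symmetry element and so occur as enantiomeric pairs, giving 6 + 2 = 8 stereoisomers in total.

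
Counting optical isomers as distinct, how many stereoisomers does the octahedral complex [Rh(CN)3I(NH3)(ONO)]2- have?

In an octahedral complex each vertex has one trans partner and four cis neighbours.
The distinct arrangements are (4 in all): CN mer (3 arrangements); CN fac (chiral).
One of these lacks any improper symmetry element and so occurs as an enantiomeric pair, giving 4 + 1 = 5 stereoisomers in total.

5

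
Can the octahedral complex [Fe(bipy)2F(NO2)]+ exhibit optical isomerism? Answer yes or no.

Each bipy is bidentate and must span two cis positions.
Working through the distinct placements yields 2 geometric isomers: F and NO2 mutually trans; F and NO2 mutually cis (chiral).
One of these lacks any improper symmetry element and so occurs as an enantiomeric pair, giving 2 + 1 = 3 stereoisomers in total.

yes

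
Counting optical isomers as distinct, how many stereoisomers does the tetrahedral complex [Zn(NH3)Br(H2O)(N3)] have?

2

All four vertices of a tetrahedron are equivalent and mutually adjacent, so cis/trans isomerism cannot arise.
Only one geometric arrangement is possible; it has no improper symmetry element, so it exists as a pair of enantiomers (2 stereoisomers).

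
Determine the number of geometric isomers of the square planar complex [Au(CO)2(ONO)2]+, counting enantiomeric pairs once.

In a square planar complex each vertex has one trans partner and two cis neighbours.
Systematic placement gives 2 geometric isomers: CO cis; CO trans.

2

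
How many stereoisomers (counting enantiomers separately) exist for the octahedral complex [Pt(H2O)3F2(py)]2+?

3

In an octahedral complex each vertex has one trans partner and four cis neighbours.
Systematic placement gives 3 geometric isomers: H2O mer, F trans; H2O fac, F cis; H2O mer, F cis.
Each arrangement has an internal mirror plane or centre of symmetry, so none is chiral.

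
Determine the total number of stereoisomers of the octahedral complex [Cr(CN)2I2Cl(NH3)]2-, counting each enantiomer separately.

8

An octahedron has six vertices in three trans pairs; every non-trans pair is cis.
There are 6 geometric isomers: CN trans, I cis; CN trans, I trans; CN cis, I cis (3 arrangements, 2 chiral); CN cis, I trans.
Of these, 2 lack any improper symmetry element and so occur as enantiomeric pairs, giving 6 + 2 = 8 stereoisomers in total.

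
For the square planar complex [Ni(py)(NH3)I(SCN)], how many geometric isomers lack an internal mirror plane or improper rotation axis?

Systematic placement gives 3 geometric isomers: (I/SCN trans, NH3/py trans); (I/py trans, NH3/SCN trans); (I/NH3 trans, SCN/py trans).
Each arrangement has an internal mirror plane or centre of symmetry, so none is chiral.

0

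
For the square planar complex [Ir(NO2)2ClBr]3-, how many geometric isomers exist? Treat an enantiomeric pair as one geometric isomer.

2

A square has two trans pairs of vertices; adjacent vertices are cis.
Systematic placement gives 2 geometric isomers: NO2 cis; NO2 trans.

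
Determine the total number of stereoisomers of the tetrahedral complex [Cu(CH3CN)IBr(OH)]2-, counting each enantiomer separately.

2

In a tetrahedral complex all four positions are equivalent and every pair of ligands is adjacent — there is no cis/trans distinction.
Only one geometric arrangement is possible; it has no improper symmetry element, so it exists as a pair of enantiomers (2 stereoisomers).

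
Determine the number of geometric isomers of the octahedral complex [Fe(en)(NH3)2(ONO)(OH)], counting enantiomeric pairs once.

4

The six octahedral sites form three mutually perpendicular trans pairs.
Each en is bidentate and must span two cis positions.
The distinct arrangements are (4 in all): NH3 trans; NH3 cis (3 arrangements, 2 chiral).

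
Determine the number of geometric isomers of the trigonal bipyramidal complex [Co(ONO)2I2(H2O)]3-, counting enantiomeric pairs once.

A trigonal bipyramid has two axial and three equatorial sites, which are chemically inequivalent.
Exhaustive case analysis gives 5 geometric isomers.

5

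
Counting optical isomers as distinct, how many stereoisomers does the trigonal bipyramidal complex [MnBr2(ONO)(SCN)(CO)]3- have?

10

Placing the ligands in turn and identifying arrangements related by rotation or reflection leaves 7 distinct geometric isomers.
Of these, 3 lack any improper symmetry element and so occur as enantiomeric pairs, giving 7 + 3 = 10 stereoisomers in total.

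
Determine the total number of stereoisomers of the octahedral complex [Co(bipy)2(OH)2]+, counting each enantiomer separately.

3

An octahedron has six vertices in three trans pairs; every non-trans pair is cis.
Each bipy is bidentate and must span two cis positions.
The distinct arrangements are (2 in all): OH trans; OH cis (chiral).
One of these lacks any improper symmetry element and so occurs as an enantiomeric pair, giving 2 + 1 = 3 stereoisomers in total.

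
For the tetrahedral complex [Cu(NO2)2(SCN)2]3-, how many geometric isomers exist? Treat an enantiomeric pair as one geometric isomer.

In a tetrahedral complex all four positions are equivalent and every pair of ligands is adjacent — there is no cis/trans distinction.
Only one geometric arrangement is possible.

1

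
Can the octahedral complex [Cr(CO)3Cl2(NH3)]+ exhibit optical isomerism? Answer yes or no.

An octahedron has six vertices in three trans pairs; every non-trans pair is cis.
The distinct arrangements are (3 in all): CO mer, Cl cis; CO mer, Cl trans; CO fac, Cl cis.
Each arrangement has an internal mirror plane or centre of symmetry, so none is chiral.

no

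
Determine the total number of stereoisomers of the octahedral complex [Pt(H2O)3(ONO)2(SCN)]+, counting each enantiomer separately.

There are 3 geometric isomers: H2O mer, ONO cis; H2O mer, ONO trans; H2O fac, ONO cis.
Each arrangement has an internal mirror plane or centre of symmetry, so none is chiral.

3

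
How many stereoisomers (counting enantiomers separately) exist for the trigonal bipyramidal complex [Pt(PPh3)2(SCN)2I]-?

6

In a trigonal bipyramid the two axial positions differ from the three equatorial ones.
Placing the ligands in turn and identifying arrangements related by rotation or reflection leaves 5 distinct geometric isomers.
One of these lacks any improper symmetry element and so occurs as an enantiomeric pair, giving 5 + 1 = 6 stereoisomers in total.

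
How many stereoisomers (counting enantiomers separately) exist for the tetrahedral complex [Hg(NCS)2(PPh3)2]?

1

Only one geometric arrangement is possible.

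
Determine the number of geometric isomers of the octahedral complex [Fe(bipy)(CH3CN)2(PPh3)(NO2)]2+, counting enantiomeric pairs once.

The six octahedral sites form three mutually perpendicular trans pairs.
Each bipy is bidentate and must span two cis positions.
Systematic placement gives 4 geometric isomers: CH3CN trans; CH3CN cis (3 arrangements, 2 chiral).

4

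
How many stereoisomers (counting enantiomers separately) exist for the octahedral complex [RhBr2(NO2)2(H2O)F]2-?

Systematic placement gives 6 geometric isomers: Br trans, NO2 trans; Br trans, NO2 cis; Br cis, NO2 trans; Br cis, NO2 cis (3 arrangements, 2 chiral).
Of these, 2 lack any improper symmetry element and so occur as enantiomeric pairs, giving 6 + 2 = 8 stereoisomers in total.

8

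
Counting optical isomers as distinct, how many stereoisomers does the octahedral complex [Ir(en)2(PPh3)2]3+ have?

3

An octahedron has six vertices in three trans pairs; every non-trans pair is cis.
Each en is bidentate and must span two cis positions.
The distinct arrangements are (2 in all): PPh3 trans; PPh3 cis (chiral).
One of these lacks any improper symmetry element and so occurs as an enantiomeric pair, giving 2 + 1 = 3 stereoisomers in total.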